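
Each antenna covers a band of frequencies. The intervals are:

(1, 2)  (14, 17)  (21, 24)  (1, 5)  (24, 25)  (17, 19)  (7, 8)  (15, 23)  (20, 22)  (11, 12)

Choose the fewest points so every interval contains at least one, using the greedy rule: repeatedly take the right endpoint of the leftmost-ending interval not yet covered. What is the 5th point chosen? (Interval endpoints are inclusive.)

22

Process intervals by earliest right end; each time one isn't hit yet, stab at its right endpoint.
Sorted: [1,2] [1,5] [7,8] [11,12] [14,17] [17,19] [20,22] [15,23] [21,24] [24,25]
{[1,2],[1,5]} hit by 2; {[7,8]} hit by 8; {[11,12]} hit by 12; {[14,17],[17,19]} hit by 17; {[20,22],[15,23],[21,24]} hit by 22; {[24,25]} hit by 25.
Points: 2, 8, 12, 17, 22, 25 (6 total).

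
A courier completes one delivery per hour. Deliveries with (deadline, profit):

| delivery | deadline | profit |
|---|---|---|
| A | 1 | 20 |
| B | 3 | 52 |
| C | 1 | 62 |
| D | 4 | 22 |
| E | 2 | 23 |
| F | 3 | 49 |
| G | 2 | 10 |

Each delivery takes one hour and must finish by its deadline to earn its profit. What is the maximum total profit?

185

Sort by profit descending; place each in the latest free slot ≤ its deadline.
By profit: C(d1,62), B(d3,52), F(d3,49), E(d2,23), D(d4,22), A(d1,20), G(d2,10)
C→slot 1; B→slot 3; F→slot 2; E skipped; D→slot 4; A skipped; G skipped.
Profit = 62 + 49 + 52 + 22 = 185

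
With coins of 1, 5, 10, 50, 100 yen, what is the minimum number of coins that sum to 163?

163 = 1×100 + 1×50 + 1×10 + 3×1
Total coins = 1 + 1 + 1 + 3 = 6

6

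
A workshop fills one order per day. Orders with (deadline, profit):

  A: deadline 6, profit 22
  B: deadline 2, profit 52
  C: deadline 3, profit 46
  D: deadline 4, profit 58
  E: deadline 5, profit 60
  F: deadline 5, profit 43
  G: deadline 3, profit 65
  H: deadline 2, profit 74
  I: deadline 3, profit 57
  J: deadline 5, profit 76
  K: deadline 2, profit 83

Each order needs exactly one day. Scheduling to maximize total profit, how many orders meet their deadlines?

6

Sort by profit descending; place each in the latest free slot ≤ its deadline.
Profit order: K=83 J=76 H=74 G=65 E=60 D=58 I=57 B=52 C=46 F=43 A=22
Assign: K→slot 2, J→slot 5, H→slot 1, G→slot 3, E→slot 4, D skipped, I skipped, B skipped, C skipped, F skipped, A→slot 6.
Slots: [1:H] [2:K] [3:G] [4:E] [5:J] [6:A]
6 of 11 scheduled.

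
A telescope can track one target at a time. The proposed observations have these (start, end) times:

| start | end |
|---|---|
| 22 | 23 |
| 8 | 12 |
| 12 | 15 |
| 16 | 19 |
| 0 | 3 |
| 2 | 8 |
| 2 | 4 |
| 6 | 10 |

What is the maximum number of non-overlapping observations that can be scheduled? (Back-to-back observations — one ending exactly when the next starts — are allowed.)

By end time: (0,3), (2,4), (2,8), (6,10), (8,12), (12,15), (16,19), (22,23).
Pick (0,3); next start ≥ 3 → (6,10); next start ≥ 10 → (12,15); next start ≥ 15 → (16,19); next start ≥ 19 → (22,23).
Selected 5 observations.

5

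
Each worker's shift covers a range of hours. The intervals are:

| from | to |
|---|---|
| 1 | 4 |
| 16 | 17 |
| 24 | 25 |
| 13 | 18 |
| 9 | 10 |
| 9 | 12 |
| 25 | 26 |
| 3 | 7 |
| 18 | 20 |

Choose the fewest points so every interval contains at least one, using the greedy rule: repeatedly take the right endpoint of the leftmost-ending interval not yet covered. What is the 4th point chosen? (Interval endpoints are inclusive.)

Sorted: [1,4] [3,7] [9,10] [9,12] [16,17] [13,18] [18,20] [24,25] [25,26]
{[1,4],[3,7]} hit by 4; {[9,10],[9,12]} hit by 10; {[16,17],[13,18]} hit by 17; {[18,20]} hit by 20; {[24,25],[25,26]} hit by 25.
Points: 4, 10, 17, 20, 25 (5 total).

20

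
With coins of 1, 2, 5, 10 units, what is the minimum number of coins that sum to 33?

5

Use the largest denomination that fits, subtract, and repeat.
33 − 3×10→3 − 1×2→1 − 1×1→0
Total coins = 3 + 1 + 1 = 5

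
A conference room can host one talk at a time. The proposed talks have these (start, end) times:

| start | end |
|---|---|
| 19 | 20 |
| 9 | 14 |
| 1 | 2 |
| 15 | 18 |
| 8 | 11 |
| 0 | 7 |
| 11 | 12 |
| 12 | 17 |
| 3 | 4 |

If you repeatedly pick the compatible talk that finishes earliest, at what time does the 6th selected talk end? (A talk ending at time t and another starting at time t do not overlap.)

Order by finish time; keep every interval that doesn't clash with the previous kept one.
Sorted by end: (1,2)  (3,4)  (0,7)  (8,11)  (11,12)  (9,14)  (12,17)  (15,18)  (19,20)
take (1,2); take (3,4); take (8,11); take (11,12); skip (9,14); take (12,17); take (19,20).
Selected: (1,2) (3,4) (8,11) (11,12) (12,17) (19,20)

20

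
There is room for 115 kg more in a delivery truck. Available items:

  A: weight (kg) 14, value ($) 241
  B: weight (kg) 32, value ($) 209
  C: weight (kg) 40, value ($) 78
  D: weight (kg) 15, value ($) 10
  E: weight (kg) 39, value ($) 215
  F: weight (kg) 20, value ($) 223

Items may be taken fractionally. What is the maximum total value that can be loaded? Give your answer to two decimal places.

907.50

Ratios (sorted): A 17.21, F 11.15, B 6.53, E 5.51, C 1.95, D 0.67
take A (14 @ 241); take F (20 @ 223); take B (32 @ 209); take E (39 @ 215); take 10/40 of C → 19.50. Capacity used 115/115.
Total value = 907.50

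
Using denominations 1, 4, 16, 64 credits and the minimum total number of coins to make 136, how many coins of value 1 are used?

0

Greedy: take as many of the largest coin as possible, then repeat with the remainder.
136 = 2×64 + 2×4
Count of 1: 0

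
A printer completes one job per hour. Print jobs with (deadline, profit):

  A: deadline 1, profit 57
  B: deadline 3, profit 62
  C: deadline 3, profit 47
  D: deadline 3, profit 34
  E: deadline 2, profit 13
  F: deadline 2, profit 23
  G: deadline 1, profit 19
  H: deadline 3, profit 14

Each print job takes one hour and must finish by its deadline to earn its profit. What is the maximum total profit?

166

Sort by profit descending; place each in the latest free slot ≤ its deadline.
By profit: B(d3,62), A(d1,57), C(d3,47), D(d3,34), F(d2,23), G(d1,19), H(d3,14), E(d2,13)
B→slot 3; A→slot 1; C→slot 2; D skipped; F skipped; G skipped; H skipped; E skipped.
Profit = 57 + 47 + 62 = 166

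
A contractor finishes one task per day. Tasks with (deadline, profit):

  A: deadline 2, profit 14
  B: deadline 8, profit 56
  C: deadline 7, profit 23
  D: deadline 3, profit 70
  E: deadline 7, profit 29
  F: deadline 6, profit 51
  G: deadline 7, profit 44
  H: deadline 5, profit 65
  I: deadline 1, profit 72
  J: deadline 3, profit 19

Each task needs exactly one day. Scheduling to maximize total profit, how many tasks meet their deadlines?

Profit order: I=72 D=70 H=65 B=56 F=51 G=44 E=29 C=23 J=19 A=14
Assign: I→slot 1, D→slot 3, H→slot 5, B→slot 8, F→slot 6, G→slot 7, E→slot 4, C→slot 2, J skipped, A skipped.
Slots: [1:I] [2:C] [3:D] [4:E] [5:H] [6:F] [7:G] [8:B]
8 of 10 scheduled.

8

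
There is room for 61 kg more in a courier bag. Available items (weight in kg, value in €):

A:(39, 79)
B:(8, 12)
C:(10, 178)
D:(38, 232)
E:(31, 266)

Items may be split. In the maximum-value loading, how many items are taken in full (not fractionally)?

Order: C (178/10=17.80) > E (266/31=8.58) > D (232/38=6.11) > A (79/39=2.03) > B (12/8=1.50)
Fill: take C (10 @ 178) → take E (31 @ 266) → take 20/38 of D → 122.11; 61/61 used.
2 item(s) taken whole; one partial (take 20/38 of D).

2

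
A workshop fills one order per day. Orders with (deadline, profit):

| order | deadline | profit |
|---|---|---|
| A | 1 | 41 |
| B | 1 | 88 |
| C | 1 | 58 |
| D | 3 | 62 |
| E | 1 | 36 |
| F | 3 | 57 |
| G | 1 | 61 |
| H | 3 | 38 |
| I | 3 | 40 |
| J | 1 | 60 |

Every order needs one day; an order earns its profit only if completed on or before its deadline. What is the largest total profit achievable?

Sort by profit descending; place each in the latest free slot ≤ its deadline.
Profit order: B=88 D=62 G=61 J=60 C=58 F=57 A=41 I=40 H=38 E=36
Assign: B→slot 1, D→slot 3, G skipped, J skipped, C skipped, F→slot 2, A skipped, I skipped, H skipped, E skipped.
Slots: [1:B] [2:F] [3:D]
Profit = 88 + 57 + 62 = 207

207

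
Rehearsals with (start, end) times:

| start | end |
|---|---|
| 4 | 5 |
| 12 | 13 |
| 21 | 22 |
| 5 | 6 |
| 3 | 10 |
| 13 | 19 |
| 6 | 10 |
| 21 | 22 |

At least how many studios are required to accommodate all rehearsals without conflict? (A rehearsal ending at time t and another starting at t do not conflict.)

Events (time:±→running): 3:+→1 4:+→2 … peak 2.

2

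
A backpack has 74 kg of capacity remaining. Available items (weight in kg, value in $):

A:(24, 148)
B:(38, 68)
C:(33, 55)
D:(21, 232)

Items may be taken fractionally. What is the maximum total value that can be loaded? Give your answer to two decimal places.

Greedy by value/weight ratio, highest first.
Ratios (sorted): D 11.05, A 6.17, B 1.79, C 1.67
take D (21 @ 232); take A (24 @ 148); take 29/38 of B → 51.89. Capacity used 74/74.
Total value = 431.89

431.89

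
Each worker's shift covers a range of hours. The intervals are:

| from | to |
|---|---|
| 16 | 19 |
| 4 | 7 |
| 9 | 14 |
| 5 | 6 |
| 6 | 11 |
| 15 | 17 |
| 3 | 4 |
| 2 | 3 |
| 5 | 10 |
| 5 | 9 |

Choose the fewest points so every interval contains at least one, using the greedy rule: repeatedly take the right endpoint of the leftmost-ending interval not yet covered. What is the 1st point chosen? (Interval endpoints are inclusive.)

3

Sorted: [2,3] [3,4] [5,6] [4,7] [5,9] [5,10] [6,11] [9,14] [15,17] [16,19]
{[2,3],[3,4]} hit by 3; {[5,6],[4,7],[5,9],[5,10],[6,11]} hit by 6; {[9,14]} hit by 14; {[15,17],[16,19]} hit by 17.
Points: 3, 6, 14, 17 (4 total).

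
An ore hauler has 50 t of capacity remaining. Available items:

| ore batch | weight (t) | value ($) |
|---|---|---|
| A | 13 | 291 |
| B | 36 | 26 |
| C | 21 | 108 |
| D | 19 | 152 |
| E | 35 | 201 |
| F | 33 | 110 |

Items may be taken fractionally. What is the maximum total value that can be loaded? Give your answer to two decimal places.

546.37

Order: A (291/13=22.38) > D (152/19=8.00) > E (201/35=5.74) > C (108/21=5.14) > F (110/33=3.33) > B (26/36=0.72)
Fill: take A (13 @ 291) → take D (19 @ 152) → take 18/35 of E → 103.37; 50/50 used.
Total value = 546.37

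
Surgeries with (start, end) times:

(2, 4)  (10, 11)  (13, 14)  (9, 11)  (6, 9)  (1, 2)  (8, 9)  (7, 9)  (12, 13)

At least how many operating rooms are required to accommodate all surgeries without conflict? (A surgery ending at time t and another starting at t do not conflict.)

The answer is the maximum number of intervals overlapping at any instant.
Events (time:±→running): 1:+→1 2:-→0 2:+→1 4:-→0 6:+→1 7:+→2 8:+→3 … peak 3.

3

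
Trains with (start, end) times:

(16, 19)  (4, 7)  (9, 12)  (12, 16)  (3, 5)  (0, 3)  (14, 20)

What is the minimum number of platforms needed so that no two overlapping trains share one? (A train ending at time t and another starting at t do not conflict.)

2

starts: [0, 3, 4, 9, 12, 14, 16]
ends:   [3, 5, 7, 12, 16, 19, 20]
s0→1 e3→0 s3→1 s4→2  — peak 2.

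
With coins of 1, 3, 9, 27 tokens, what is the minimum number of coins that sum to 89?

7

89 = 3×27 + 2×3 + 2×1
Total coins = 3 + 2 + 2 = 7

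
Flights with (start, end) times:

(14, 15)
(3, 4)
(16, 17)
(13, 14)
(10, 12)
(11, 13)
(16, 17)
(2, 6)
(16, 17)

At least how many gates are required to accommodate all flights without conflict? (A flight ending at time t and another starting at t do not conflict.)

The answer is the maximum number of intervals overlapping at any instant.
starts: [2, 3, 10, 11, 13, 14, 16, 16, 16]
ends:   [4, 6, 12, 13, 14, 15, 17, 17, 17]
s2→1 s3→2 e4→1 e6→0 s10→1 s11→2 e12→1 e13→0 s13→1 e14→0 s14→1 e15→0 s16→1 s16→2 s16→3  — peak 3.

3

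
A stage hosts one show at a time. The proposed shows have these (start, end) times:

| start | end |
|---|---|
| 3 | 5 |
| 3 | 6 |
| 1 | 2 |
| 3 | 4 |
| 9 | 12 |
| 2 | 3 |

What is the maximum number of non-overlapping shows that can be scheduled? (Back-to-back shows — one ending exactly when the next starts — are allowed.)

Sorted by end: (1,2)  (2,3)  (3,4)  (3,5)  (3,6)  (9,12)
take (1,2); take (2,3); take (3,4); skip (3,6); take (9,12).
Selected 4 shows.

4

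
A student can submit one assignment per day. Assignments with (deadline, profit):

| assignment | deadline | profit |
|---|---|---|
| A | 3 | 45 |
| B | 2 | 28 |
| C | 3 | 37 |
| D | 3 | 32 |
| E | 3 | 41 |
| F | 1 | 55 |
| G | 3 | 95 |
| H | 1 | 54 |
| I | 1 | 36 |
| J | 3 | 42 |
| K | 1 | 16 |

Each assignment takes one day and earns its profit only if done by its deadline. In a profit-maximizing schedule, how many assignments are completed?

3

By profit: G(d3,95), F(d1,55), H(d1,54), A(d3,45), J(d3,42), E(d3,41), C(d3,37), I(d1,36), D(d3,32), B(d2,28), K(d1,16)
G→slot 3; F→slot 1; H skipped; A→slot 2; J skipped; E skipped; C skipped; I skipped; D skipped; B skipped; K skipped.
3 of 11 scheduled.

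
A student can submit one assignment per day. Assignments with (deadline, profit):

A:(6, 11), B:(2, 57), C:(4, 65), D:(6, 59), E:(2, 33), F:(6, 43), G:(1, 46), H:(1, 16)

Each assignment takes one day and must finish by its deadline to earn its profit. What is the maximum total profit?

281

Sort by profit descending; place each in the latest free slot ≤ its deadline.
Profit order: C=65 D=59 B=57 G=46 F=43 E=33 H=16 A=11
Assign: C→slot 4, D→slot 6, B→slot 2, G→slot 1, F→slot 5, E skipped, H skipped, A→slot 3.
Slots: [1:G] [2:B] [3:A] [4:C] [5:F] [6:D]
Profit = 46 + 57 + 11 + 65 + 43 + 59 = 281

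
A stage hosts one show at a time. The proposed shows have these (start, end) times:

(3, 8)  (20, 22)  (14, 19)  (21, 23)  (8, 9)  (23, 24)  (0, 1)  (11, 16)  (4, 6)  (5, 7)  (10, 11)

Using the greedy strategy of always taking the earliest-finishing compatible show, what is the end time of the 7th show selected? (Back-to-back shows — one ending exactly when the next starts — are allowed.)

24

Greedy by earliest finish: after sorting by end time, pick each interval compatible with the last pick.
By end time: (0,1), (4,6), (5,7), (3,8), (8,9), (10,11), (11,16), (14,19), (20,22), (21,23), (23,24).
Pick (0,1); next start ≥ 1 → (4,6); next start ≥ 6 → (8,9); next start ≥ 9 → (10,11); next start ≥ 11 → (11,16); next start ≥ 16 → (20,22); next start ≥ 22 → (23,24).
Selected: (0,1) (4,6) (8,9) (10,11) (11,16) (20,22) (23,24)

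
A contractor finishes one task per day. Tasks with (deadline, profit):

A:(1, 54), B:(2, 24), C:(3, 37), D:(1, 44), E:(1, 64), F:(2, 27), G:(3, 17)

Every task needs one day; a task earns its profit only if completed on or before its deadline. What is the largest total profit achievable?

128

Take jobs in profit order; each goes to the latest open slot no later than its deadline.
By profit: E(d1,64), A(d1,54), D(d1,44), C(d3,37), F(d2,27), B(d2,24), G(d3,17)
E→slot 1; A skipped; D skipped; C→slot 3; F→slot 2; B skipped; G skipped.
Profit = 64 + 27 + 37 = 128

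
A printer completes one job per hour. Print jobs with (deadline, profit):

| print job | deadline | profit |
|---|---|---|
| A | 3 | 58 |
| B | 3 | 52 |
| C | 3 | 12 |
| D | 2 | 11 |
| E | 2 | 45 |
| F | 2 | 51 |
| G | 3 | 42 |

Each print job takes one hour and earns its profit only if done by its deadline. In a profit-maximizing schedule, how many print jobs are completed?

Sort by profit descending; place each in the latest free slot ≤ its deadline.
Profit order: A=58 B=52 F=51 E=45 G=42 C=12 D=11
Assign: A→slot 3, B→slot 2, F→slot 1, E skipped, G skipped, C skipped, D skipped.
Slots: [1:F] [2:B] [3:A]
3 of 7 scheduled.

3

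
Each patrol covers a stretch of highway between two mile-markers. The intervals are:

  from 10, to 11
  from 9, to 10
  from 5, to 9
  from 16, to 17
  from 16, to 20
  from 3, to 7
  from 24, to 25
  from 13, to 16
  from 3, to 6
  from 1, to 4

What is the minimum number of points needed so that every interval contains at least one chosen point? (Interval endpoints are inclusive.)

5

Sort by right endpoint; whenever an interval is uncovered, place a point at its right end.
By right end: [1,4]  [3,6]  [3,7]  [5,9]  [9,10]  [10,11]  [13,16]  [16,17]  [16,20]  [24,25]
[1,4] uncovered → point at 4; [5,9] uncovered → point at 9; [10,11] uncovered → point at 11; [13,16] uncovered → point at 16; [24,25] uncovered → point at 25.
Points: 4, 9, 11, 16, 25 (5 total).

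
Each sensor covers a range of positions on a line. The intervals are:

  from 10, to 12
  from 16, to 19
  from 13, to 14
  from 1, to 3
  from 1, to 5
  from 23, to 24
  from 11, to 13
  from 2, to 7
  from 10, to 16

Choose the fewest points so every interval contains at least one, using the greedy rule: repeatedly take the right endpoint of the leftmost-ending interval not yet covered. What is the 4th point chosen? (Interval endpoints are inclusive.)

19

By right end: [1,3]  [1,5]  [2,7]  [10,12]  [11,13]  [13,14]  [10,16]  [16,19]  [23,24]
[1,3] uncovered → point at 3; [10,12] uncovered → point at 12; [13,14] uncovered → point at 14; [16,19] uncovered → point at 19; [23,24] uncovered → point at 24.
Points: 3, 12, 14, 19, 24 (5 total).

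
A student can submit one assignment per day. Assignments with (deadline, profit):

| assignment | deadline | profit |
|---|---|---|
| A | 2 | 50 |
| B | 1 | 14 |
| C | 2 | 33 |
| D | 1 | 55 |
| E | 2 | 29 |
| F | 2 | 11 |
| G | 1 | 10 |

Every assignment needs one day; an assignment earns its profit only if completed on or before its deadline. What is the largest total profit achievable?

105

By profit: D(d1,55), A(d2,50), C(d2,33), E(d2,29), B(d1,14), F(d2,11), G(d1,10)
D→slot 1; A→slot 2; C skipped; E skipped; B skipped; F skipped; G skipped.
Profit = 55 + 50 = 105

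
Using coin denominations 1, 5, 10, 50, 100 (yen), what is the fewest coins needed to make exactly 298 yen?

Use the largest denomination that fits, subtract, and repeat.
298 − 2×100→98 − 1×50→48 − 4×10→8 − 1×5→3 − 3×1→0
Total coins = 2 + 1 + 4 + 1 + 3 = 11

11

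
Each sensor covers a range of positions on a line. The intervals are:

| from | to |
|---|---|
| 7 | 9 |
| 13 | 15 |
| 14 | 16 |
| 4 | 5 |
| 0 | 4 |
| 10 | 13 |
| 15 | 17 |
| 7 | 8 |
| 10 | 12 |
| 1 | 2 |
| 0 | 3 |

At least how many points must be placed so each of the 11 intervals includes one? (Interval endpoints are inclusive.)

By right end: [1,2]  [0,3]  [0,4]  [4,5]  [7,8]  [7,9]  [10,12]  [10,13]  [13,15]  [14,16]  [15,17]
[1,2] uncovered → point at 2; [4,5] uncovered → point at 5; [7,8] uncovered → point at 8; [10,12] uncovered → point at 12; [13,15] uncovered → point at 15.
Points: 2, 5, 8, 12, 15 (5 total).

5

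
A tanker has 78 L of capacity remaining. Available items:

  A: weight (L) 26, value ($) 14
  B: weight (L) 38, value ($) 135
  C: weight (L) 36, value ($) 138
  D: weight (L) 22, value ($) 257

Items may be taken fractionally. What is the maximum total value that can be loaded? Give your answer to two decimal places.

466.05

Order: D (257/22=11.68) > C (138/36=3.83) > B (135/38=3.55) > A (14/26=0.54)
Fill: take D (22 @ 257) → take C (36 @ 138) → take 20/38 of B → 71.05; 78/78 used.
Total value = 466.05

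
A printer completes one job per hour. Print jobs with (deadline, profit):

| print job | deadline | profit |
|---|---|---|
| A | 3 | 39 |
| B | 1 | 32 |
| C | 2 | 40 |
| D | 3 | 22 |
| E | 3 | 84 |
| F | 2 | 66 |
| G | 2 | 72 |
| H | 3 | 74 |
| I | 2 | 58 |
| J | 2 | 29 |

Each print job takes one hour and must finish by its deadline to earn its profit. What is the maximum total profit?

Take jobs in profit order; each goes to the latest open slot no later than its deadline.
Profit order: E=84 H=74 G=72 F=66 I=58 C=40 A=39 B=32 J=29 D=22
Assign: E→slot 3, H→slot 2, G→slot 1, F skipped, I skipped, C skipped, A skipped, B skipped, J skipped, D skipped.
Slots: [1:G] [2:H] [3:E]
Profit = 72 + 74 + 84 = 230

230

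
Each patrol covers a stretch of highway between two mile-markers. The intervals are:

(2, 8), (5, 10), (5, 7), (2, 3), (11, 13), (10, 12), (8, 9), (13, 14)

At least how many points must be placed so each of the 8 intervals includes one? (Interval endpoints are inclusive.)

Process intervals by earliest right end; each time one isn't hit yet, stab at its right endpoint.
By right end: [2,3]  [5,7]  [2,8]  [8,9]  [5,10]  [10,12]  [11,13]  [13,14]
[2,3] uncovered → point at 3; [5,7] uncovered → point at 7; [8,9] uncovered → point at 9; [10,12] uncovered → point at 12; [13,14] uncovered → point at 14.
Points: 3, 7, 9, 12, 14 (5 total).

5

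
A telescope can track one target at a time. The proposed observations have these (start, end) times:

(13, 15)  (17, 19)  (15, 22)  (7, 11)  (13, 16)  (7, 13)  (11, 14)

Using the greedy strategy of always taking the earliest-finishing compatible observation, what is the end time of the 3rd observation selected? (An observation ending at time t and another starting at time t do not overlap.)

Order by finish time; keep every interval that doesn't clash with the previous kept one.
By end time: (7,11), (7,13), (11,14), (13,15), (13,16), (17,19), (15,22).
Pick (7,11); next start ≥ 11 → (11,14); next start ≥ 14 → (17,19).
Selected: (7,11) (11,14) (17,19)

19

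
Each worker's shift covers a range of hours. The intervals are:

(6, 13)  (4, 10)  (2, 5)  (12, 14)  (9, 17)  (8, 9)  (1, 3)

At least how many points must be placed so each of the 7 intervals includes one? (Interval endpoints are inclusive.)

3

Process intervals by earliest right end; each time one isn't hit yet, stab at its right endpoint.
Sorted: [1,3] [2,5] [8,9] [4,10] [6,13] [12,14] [9,17]
{[1,3],[2,5]} hit by 3; {[8,9],[4,10],[6,13]} hit by 9; {[12,14],[9,17]} hit by 14.
Points: 3, 9, 14 (3 total).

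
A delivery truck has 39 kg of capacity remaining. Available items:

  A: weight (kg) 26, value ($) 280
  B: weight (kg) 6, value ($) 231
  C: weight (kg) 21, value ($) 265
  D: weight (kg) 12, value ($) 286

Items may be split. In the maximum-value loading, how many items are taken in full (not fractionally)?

Sort by value per unit weight and fill in that order.
Order: B (231/6=38.50) > D (286/12=23.83) > C (265/21=12.62) > A (280/26=10.77)
Fill: take B (6 @ 231) → take D (12 @ 286) → take C (21 @ 265); 39/39 used.
3 item(s) taken whole.

3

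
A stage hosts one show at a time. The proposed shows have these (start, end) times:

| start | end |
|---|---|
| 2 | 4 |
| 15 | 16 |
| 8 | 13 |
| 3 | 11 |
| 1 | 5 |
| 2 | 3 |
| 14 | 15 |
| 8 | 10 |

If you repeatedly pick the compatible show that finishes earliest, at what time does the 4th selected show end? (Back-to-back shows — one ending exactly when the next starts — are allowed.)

Order by finish time; keep every interval that doesn't clash with the previous kept one.
Sorted by end: (2,3)  (2,4)  (1,5)  (8,10)  (3,11)  (8,13)  (14,15)  (15,16)
take (2,3); skip (2,4); take (8,10); skip (8,13); take (14,15); take (15,16).
Selected: (2,3) (8,10) (14,15) (15,16)

16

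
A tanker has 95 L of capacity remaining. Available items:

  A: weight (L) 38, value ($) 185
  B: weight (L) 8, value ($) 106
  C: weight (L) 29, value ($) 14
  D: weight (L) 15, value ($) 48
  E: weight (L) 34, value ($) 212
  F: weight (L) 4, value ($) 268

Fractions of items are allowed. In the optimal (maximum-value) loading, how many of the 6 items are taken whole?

Ratios (sorted): F 67.00, B 13.25, E 6.24, A 4.87, D 3.20, C 0.48
take F (4 @ 268); take B (8 @ 106); take E (34 @ 212); take A (38 @ 185); take 11/15 of D → 35.20. Capacity used 95/95.
4 item(s) taken whole; one partial (take 11/15 of D).

4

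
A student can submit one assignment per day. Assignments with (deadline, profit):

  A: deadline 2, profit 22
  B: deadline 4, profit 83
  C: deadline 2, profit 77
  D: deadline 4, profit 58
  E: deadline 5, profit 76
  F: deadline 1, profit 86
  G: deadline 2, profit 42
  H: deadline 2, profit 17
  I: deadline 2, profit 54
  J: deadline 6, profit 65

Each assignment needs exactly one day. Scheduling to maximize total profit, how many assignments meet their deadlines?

By profit: F(d1,86), B(d4,83), C(d2,77), E(d5,76), J(d6,65), D(d4,58), I(d2,54), G(d2,42), A(d2,22), H(d2,17)
F→slot 1; B→slot 4; C→slot 2; E→slot 5; J→slot 6; D→slot 3; I skipped; G skipped; A skipped; H skipped.
6 of 10 scheduled.

6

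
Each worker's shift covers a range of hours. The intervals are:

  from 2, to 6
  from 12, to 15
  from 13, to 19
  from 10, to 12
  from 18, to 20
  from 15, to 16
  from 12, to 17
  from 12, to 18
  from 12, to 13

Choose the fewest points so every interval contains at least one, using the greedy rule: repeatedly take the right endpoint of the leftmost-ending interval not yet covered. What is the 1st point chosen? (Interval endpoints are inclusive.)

Sort by right endpoint; whenever an interval is uncovered, place a point at its right end.
By right end: [2,6]  [10,12]  [12,13]  [12,15]  [15,16]  [12,17]  [12,18]  [13,19]  [18,20]
[2,6] uncovered → point at 6; [10,12] uncovered → point at 12; [15,16] uncovered → point at 16; [18,20] uncovered → point at 20.
Points: 6, 12, 16, 20 (4 total).

6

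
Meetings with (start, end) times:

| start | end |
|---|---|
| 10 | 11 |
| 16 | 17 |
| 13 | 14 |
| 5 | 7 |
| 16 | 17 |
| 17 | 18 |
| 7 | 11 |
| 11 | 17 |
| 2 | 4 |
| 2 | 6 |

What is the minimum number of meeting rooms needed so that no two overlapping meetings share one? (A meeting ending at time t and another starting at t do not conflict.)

Count concurrent intervals with a sweep; the peak is the room count.
starts: [2, 2, 5, 7, 10, 11, 13, 16, 16, 17]
ends:   [4, 6, 7, 11, 11, 14, 17, 17, 17, 18]
s2→1 s2→2 e4→1 s5→2 e6→1 e7→0 s7→1 s10→2 e11→1 e11→0 s11→1 s13→2 e14→1 s16→2 s16→3  — peak 3.

3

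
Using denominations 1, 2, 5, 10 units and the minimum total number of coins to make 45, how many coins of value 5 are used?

Use the largest denomination that fits, subtract, and repeat.
45 = 4×10 + 1×5
Count of 5: 1

1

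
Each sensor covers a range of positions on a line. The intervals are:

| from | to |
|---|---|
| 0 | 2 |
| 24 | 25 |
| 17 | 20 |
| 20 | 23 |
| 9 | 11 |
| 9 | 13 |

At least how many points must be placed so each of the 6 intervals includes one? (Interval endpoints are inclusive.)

4

Process intervals by earliest right end; each time one isn't hit yet, stab at its right endpoint.
By right end: [0,2]  [9,11]  [9,13]  [17,20]  [20,23]  [24,25]
[0,2] uncovered → point at 2; [9,11] uncovered → point at 11; [17,20] uncovered → point at 20; [24,25] uncovered → point at 25.
Points: 2, 11, 20, 25 (4 total).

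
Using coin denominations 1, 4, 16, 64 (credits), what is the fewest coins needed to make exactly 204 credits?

6

204 − 3×64→12 − 3×4→0
Total coins = 3 + 3 = 6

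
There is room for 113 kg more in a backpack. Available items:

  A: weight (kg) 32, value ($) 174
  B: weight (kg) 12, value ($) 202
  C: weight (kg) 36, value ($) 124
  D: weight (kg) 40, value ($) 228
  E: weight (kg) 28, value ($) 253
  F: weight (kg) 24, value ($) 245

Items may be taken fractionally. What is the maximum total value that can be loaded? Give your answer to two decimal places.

976.94

Greedy by value/weight ratio, highest first.
Ratios (sorted): B 16.83, F 10.21, E 9.04, D 5.70, A 5.44, C 3.44
take B (12 @ 202); take F (24 @ 245); take E (28 @ 253); take D (40 @ 228); take 9/32 of A → 48.94. Capacity used 113/113.
Total value = 976.94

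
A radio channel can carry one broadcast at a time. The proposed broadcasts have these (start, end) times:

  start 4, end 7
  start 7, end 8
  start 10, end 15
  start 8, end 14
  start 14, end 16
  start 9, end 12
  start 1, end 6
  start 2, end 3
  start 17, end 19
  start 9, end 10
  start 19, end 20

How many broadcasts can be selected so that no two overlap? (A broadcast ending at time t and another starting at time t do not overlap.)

7

Greedy by earliest finish: after sorting by end time, pick each interval compatible with the last pick.
By end time: (2,3), (1,6), (4,7), (7,8), (9,10), (9,12), (8,14), (10,15), (14,16), (17,19), (19,20).
Pick (2,3); next start ≥ 3 → (4,7); next start ≥ 7 → (7,8); next start ≥ 8 → (9,10); next start ≥ 10 → (10,15); next start ≥ 15 → (17,19); next start ≥ 19 → (19,20).
Selected 7 broadcasts.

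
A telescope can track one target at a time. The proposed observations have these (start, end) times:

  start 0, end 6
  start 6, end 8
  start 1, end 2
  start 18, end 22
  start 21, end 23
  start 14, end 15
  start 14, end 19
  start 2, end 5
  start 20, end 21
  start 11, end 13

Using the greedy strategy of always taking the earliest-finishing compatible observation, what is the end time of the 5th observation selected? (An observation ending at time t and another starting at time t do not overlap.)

15

By end time: (1,2), (2,5), (0,6), (6,8), (11,13), (14,15), (14,19), (20,21), (18,22), (21,23).
Pick (1,2); next start ≥ 2 → (2,5); next start ≥ 5 → (6,8); next start ≥ 8 → (11,13); next start ≥ 13 → (14,15); next start ≥ 15 → (20,21); next start ≥ 21 → (21,23).
Selected: (1,2) (2,5) (6,8) (11,13) (14,15) (20,21) (21,23)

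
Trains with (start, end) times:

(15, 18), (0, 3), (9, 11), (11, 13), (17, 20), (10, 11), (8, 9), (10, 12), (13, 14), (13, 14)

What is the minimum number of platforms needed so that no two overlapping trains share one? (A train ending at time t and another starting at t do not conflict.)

3

Count concurrent intervals with a sweep; the peak is the room count.
starts: [0, 8, 9, 10, 10, 11, 13, 13, 15, 17]
ends:   [3, 9, 11, 11, 12, 13, 14, 14, 18, 20]
s0→1 e3→0 s8→1 e9→0 s9→1 s10→2 s10→3  — peak 3.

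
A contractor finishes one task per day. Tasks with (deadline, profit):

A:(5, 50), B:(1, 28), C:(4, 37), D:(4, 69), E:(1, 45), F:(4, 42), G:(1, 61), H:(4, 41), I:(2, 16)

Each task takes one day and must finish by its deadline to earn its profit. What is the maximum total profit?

263

Take jobs in profit order; each goes to the latest open slot no later than its deadline.
Profit order: D=69 G=61 A=50 E=45 F=42 H=41 C=37 B=28 I=16
Assign: D→slot 4, G→slot 1, A→slot 5, E skipped, F→slot 3, H→slot 2, C skipped, B skipped, I skipped.
Slots: [1:G] [2:H] [3:F] [4:D] [5:A]
Profit = 61 + 41 + 42 + 69 + 50 = 263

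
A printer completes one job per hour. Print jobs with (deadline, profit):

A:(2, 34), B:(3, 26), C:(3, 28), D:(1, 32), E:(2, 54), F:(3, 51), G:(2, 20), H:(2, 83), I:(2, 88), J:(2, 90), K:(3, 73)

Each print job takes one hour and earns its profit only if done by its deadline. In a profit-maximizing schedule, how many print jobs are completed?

Sort by profit descending; place each in the latest free slot ≤ its deadline.
By profit: J(d2,90), I(d2,88), H(d2,83), K(d3,73), E(d2,54), F(d3,51), A(d2,34), D(d1,32), C(d3,28), B(d3,26), G(d2,20)
J→slot 2; I→slot 1; H skipped; K→slot 3; E skipped; F skipped; A skipped; D skipped; C skipped; B skipped; G skipped.
3 of 11 scheduled.

3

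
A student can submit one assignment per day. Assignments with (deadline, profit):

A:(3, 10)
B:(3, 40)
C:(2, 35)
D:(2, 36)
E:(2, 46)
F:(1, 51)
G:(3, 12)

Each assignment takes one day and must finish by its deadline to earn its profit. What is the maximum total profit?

Take jobs in profit order; each goes to the latest open slot no later than its deadline.
Profit order: F=51 E=46 B=40 D=36 C=35 G=12 A=10
Assign: F→slot 1, E→slot 2, B→slot 3, D skipped, C skipped, G skipped, A skipped.
Slots: [1:F] [2:E] [3:B]
Profit = 51 + 46 + 40 = 137

137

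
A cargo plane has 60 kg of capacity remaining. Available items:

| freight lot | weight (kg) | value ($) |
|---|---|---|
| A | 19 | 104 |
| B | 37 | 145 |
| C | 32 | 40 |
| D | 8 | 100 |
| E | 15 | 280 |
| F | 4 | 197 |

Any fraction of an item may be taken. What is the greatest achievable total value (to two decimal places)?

Greedy by value/weight ratio, highest first.
Order: F (197/4=49.25) > E (280/15=18.67) > D (100/8=12.50) > A (104/19=5.47) > B (145/37=3.92) > C (40/32=1.25)
Fill: take F (4 @ 197) → take E (15 @ 280) → take D (8 @ 100) → take A (19 @ 104) → take 14/37 of B → 54.86; 60/60 used.
Total value = 735.86

735.86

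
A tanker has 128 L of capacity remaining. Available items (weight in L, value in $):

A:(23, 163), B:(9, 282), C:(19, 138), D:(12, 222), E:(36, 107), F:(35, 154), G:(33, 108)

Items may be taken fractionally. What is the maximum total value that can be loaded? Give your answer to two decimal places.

1057.18

Ratios (sorted): B 31.33, D 18.50, C 7.26, A 7.09, F 4.40, G 3.27, E 2.97
take B (9 @ 282); take D (12 @ 222); take C (19 @ 138); take A (23 @ 163); take F (35 @ 154); take 30/33 of G → 98.18. Capacity used 128/128.
Total value = 1057.18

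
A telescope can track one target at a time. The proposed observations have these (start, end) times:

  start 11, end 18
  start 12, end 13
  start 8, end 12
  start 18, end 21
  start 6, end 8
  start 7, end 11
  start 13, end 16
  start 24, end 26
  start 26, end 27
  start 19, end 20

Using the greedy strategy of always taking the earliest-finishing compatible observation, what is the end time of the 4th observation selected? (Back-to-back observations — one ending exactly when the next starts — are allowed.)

16

Sort by end time and greedily take each interval whose start is ≥ the last chosen end.
Sorted by end: (6,8)  (7,11)  (8,12)  (12,13)  (13,16)  (11,18)  (19,20)  (18,21)  (24,26)  (26,27)
take (6,8); take (8,12); take (12,13); take (13,16); take (19,20); take (24,26); take (26,27).
Selected: (6,8) (8,12) (12,13) (13,16) (19,20) (24,26) (26,27)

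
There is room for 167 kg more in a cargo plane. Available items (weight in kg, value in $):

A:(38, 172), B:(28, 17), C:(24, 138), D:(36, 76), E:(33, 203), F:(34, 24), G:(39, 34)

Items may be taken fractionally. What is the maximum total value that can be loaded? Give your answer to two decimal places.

620.38

Greedy by value/weight ratio, highest first.
Ratios (sorted): E 6.15, C 5.75, A 4.53, D 2.11, G 0.87, F 0.71, B 0.61
take E (33 @ 203); take C (24 @ 138); take A (38 @ 172); take D (36 @ 76); take 36/39 of G → 31.38. Capacity used 167/167.
Total value = 620.38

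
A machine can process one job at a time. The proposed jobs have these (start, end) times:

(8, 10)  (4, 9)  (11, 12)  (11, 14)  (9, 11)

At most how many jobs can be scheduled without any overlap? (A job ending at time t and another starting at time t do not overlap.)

3

Order by finish time; keep every interval that doesn't clash with the previous kept one.
Sorted by end: (4,9)  (8,10)  (9,11)  (11,12)  (11,14)
take (4,9); take (9,11); take (11,12).
Selected 3 jobs.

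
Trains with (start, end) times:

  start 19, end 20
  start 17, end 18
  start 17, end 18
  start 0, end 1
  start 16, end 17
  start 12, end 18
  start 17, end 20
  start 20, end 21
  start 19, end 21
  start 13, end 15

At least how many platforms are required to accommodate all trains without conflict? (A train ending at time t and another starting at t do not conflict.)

4

Count concurrent intervals with a sweep; the peak is the room count.
Events (time:±→running): 0:+→1 1:-→0 12:+→1 13:+→2 15:-→1 16:+→2 17:-→1 17:+→2 17:+→3 17:+→4 … peak 4.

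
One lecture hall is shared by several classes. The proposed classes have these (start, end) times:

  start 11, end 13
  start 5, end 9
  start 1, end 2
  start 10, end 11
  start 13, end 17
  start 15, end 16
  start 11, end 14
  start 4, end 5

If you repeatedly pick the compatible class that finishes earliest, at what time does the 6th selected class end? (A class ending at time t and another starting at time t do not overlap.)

16

Sort by end time and greedily take each interval whose start is ≥ the last chosen end.
Sorted by end: (1,2)  (4,5)  (5,9)  (10,11)  (11,13)  (11,14)  (15,16)  (13,17)
take (1,2); take (4,5); take (5,9); take (10,11); take (11,13); take (15,16); skip (13,17).
Selected: (1,2) (4,5) (5,9) (10,11) (11,13) (15,16)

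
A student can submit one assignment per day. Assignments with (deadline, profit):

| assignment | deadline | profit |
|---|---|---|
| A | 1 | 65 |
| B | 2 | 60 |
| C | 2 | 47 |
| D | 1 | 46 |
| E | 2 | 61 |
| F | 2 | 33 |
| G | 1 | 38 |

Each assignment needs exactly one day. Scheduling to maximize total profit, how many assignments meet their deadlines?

By profit: A(d1,65), E(d2,61), B(d2,60), C(d2,47), D(d1,46), G(d1,38), F(d2,33)
A→slot 1; E→slot 2; B skipped; C skipped; D skipped; G skipped; F skipped.
2 of 7 scheduled.

2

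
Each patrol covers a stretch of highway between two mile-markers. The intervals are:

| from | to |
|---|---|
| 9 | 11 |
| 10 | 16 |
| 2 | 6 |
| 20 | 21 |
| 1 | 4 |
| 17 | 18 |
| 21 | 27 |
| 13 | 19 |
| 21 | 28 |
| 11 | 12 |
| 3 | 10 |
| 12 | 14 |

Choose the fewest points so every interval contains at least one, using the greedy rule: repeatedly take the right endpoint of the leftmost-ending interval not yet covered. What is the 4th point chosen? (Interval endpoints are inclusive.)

18

By right end: [1,4]  [2,6]  [3,10]  [9,11]  [11,12]  [12,14]  [10,16]  [17,18]  [13,19]  [20,21]  [21,27]  [21,28]
[1,4] uncovered → point at 4; [9,11] uncovered → point at 11; [12,14] uncovered → point at 14; [17,18] uncovered → point at 18; [20,21] uncovered → point at 21.
Points: 4, 11, 14, 18, 21 (5 total).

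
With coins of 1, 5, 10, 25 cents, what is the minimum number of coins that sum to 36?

3

Use the largest denomination that fits, subtract, and repeat.
36 − 1×25→11 − 1×10→1 − 1×1→0
Total coins = 1 + 1 + 1 = 3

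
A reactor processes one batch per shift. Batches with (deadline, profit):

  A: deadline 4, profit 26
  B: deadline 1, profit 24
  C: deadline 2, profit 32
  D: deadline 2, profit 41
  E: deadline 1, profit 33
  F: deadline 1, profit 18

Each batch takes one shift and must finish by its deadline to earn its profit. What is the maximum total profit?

By profit: D(d2,41), E(d1,33), C(d2,32), A(d4,26), B(d1,24), F(d1,18)
D→slot 2; E→slot 1; C skipped; A→slot 4; B skipped; F skipped.
Profit = 33 + 41 + 26 = 100

100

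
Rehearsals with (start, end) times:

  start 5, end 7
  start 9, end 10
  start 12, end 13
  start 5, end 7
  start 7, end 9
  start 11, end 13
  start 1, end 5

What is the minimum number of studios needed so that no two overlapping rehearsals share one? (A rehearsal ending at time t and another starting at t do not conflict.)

2

Events (time:±→running): 1:+→1 5:-→0 5:+→1 5:+→2 … peak 2.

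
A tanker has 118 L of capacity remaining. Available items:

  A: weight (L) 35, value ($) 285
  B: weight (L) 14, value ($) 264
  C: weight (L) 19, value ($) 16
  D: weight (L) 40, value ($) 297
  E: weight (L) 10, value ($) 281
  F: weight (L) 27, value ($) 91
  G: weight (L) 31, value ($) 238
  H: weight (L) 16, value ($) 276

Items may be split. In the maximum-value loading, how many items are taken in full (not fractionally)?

5

Ratios (sorted): E 28.10, B 18.86, H 17.25, A 8.14, G 7.68, D 7.42, F 3.37, C 0.84
take E (10 @ 281); take B (14 @ 264); take H (16 @ 276); take A (35 @ 285); take G (31 @ 238); take 12/40 of D → 89.10. Capacity used 118/118.
5 item(s) taken whole; one partial (take 12/40 of D).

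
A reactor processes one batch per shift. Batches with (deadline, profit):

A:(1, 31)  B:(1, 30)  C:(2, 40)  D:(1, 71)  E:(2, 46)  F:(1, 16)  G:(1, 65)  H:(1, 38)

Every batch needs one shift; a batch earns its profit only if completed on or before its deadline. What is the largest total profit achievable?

Sort by profit descending; place each in the latest free slot ≤ its deadline.
Profit order: D=71 G=65 E=46 C=40 H=38 A=31 B=30 F=16
Assign: D→slot 1, G skipped, E→slot 2, C skipped, H skipped, A skipped, B skipped, F skipped.
Slots: [1:D] [2:E]
Profit = 71 + 46 = 117

117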